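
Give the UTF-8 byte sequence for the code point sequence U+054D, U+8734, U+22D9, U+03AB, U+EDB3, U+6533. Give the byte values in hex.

D5 8D E8 9C B4 E2 8B 99 CE AB EE B6 B3 E6 94 B3

U+054D: 2-byte form → D5 8D.
U+8734: 3-byte form → E8 9C B4.
U+22D9: 3-byte form → E2 8B 99.
U+03AB: 2-byte form → CE AB.
U+EDB3: 3-byte form → EE B6 B3.
U+6533: 3-byte form → E6 94 B3.
Concatenated (16 bytes): D5 8D E8 9C B4 E2 8B 99 CE AB EE B6 B3 E6 94 B3.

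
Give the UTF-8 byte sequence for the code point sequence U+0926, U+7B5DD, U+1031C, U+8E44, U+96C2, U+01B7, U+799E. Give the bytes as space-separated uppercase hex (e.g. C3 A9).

U+0926: 3-byte form → E0 A4 A6.
U+7B5DD: 4-byte form → F1 BB 97 9D.
U+1031C: 4-byte form → F0 90 8C 9C.
U+8E44: 3-byte form → E8 B9 84.
U+96C2: 3-byte form → E9 9B 82.
U+01B7: 2-byte form → C6 B7.
U+799E: 3-byte form → E7 A6 9E.
Concatenated (22 bytes): E0 A4 A6 F1 BB 97 9D F0 90 8C 9C E8 B9 84 E9 9B 82 C6 B7 E7 A6 9E.

E0 A4 A6 F1 BB 97 9D F0 90 8C 9C E8 B9 84 E9 9B 82 C6 B7 E7 A6 9E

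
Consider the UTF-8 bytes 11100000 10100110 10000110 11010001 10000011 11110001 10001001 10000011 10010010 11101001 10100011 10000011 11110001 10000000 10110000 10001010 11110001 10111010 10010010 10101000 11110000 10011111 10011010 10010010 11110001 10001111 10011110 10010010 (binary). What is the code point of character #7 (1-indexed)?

U+1F692

Offset 0: leading byte 0xE0 = 11100000 → 3-byte char #1 = E0 A6 86.
Offset 3: leading byte 0xD1 = 11010001 → 2-byte char #2 = D1 83.
Offset 5: leading byte 0xF1 = 11110001 → 4-byte char #3 = F1 89 83 92.
Offset 9: leading byte 0xE9 = 11101001 → 3-byte char #4 = E9 A3 83.
Offset 12: leading byte 0xF1 = 11110001 → 4-byte char #5 = F1 80 B0 8A.
Offset 16: leading byte 0xF1 = 11110001 → 4-byte char #6 = F1 BA 92 A8.
Offset 20: leading byte 0xF0 = 11110000 → 4-byte char #7 = F0 9F 9A 92.
Leading byte 0xF0 = 11110000 matches 11110xxx → 4-byte sequence.
Byte 1: 0xF0 = 11110000, payload 000 (3 bits).
Byte 2: 0x9F = 10011111 (10xxxxxx ✓), payload 011111.
Byte 3: 0x9A = 10011010 (10xxxxxx ✓), payload 011010.
Byte 4: 0x92 = 10010010 (10xxxxxx ✓), payload 010010.
Concatenate: 000011111011010010010 = 0x1F692 (21 bits → U+1F692).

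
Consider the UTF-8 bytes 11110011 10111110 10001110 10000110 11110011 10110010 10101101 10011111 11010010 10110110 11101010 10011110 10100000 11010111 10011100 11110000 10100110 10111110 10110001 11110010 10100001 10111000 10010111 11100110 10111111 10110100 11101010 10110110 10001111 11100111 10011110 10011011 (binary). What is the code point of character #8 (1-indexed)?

U+6FF4

Offset 0: leading byte 0xF3 = 11110011 → 4-byte char #1 = F3 BE 8E 86.
Offset 4: leading byte 0xF3 = 11110011 → 4-byte char #2 = F3 B2 AD 9F.
Offset 8: leading byte 0xD2 = 11010010 → 2-byte char #3 = D2 B6.
Offset 10: leading byte 0xEA = 11101010 → 3-byte char #4 = EA 9E A0.
Offset 13: leading byte 0xD7 = 11010111 → 2-byte char #5 = D7 9C.
Offset 15: leading byte 0xF0 = 11110000 → 4-byte char #6 = F0 A6 BE B1.
Offset 19: leading byte 0xF2 = 11110010 → 4-byte char #7 = F2 A1 B8 97.
Offset 23: leading byte 0xE6 = 11100110 → 3-byte char #8 = E6 BF B4.
Leading byte 0xE6 = 11100110 matches 1110xxxx → 3-byte sequence.
Byte 1: 0xE6 = 11100110, payload 0110 (4 bits).
Byte 2: 0xBF = 10111111 (10xxxxxx ✓), payload 111111.
Byte 3: 0xB4 = 10110100 (10xxxxxx ✓), payload 110100.
Concatenate: 0110111111110100 = 0x6FF4 (16 bits → U+6FF4).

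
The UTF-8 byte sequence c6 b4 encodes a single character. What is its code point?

Leading byte 0xC6 = 11000110 matches 110xxxxx → 2-byte sequence.
Byte 1: 0xC6 = 11000110, payload 00110 (5 bits).
Byte 2: 0xB4 = 10110100 (10xxxxxx ✓), payload 110100.
Concatenate: 00110110100 = 0x1B4 (11 bits → U+01B4).

U+01B4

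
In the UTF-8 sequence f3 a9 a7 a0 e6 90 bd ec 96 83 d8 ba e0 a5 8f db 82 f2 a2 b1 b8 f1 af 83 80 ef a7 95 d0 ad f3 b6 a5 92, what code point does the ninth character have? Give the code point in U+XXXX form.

U+F9D5

Offset 0: leading byte 0xF3 = 11110011 → 4-byte char #1 = F3 A9 A7 A0.
Offset 4: leading byte 0xE6 = 11100110 → 3-byte char #2 = E6 90 BD.
Offset 7: leading byte 0xEC = 11101100 → 3-byte char #3 = EC 96 83.
Offset 10: leading byte 0xD8 = 11011000 → 2-byte char #4 = D8 BA.
Offset 12: leading byte 0xE0 = 11100000 → 3-byte char #5 = E0 A5 8F.
Offset 15: leading byte 0xDB = 11011011 → 2-byte char #6 = DB 82.
Offset 17: leading byte 0xF2 = 11110010 → 4-byte char #7 = F2 A2 B1 B8.
Offset 21: leading byte 0xF1 = 11110001 → 4-byte char #8 = F1 AF 83 80.
Offset 25: leading byte 0xEF = 11101111 → 3-byte char #9 = EF A7 95.
Leading byte 0xEF = 11101111 matches 1110xxxx → 3-byte sequence.
Byte 1: 0xEF = 11101111, payload 1111 (4 bits).
Byte 2: 0xA7 = 10100111 (10xxxxxx ✓), payload 100111.
Byte 3: 0x95 = 10010101 (10xxxxxx ✓), payload 010101.
Concatenate: 1111100111010101 = 0xF9D5 (16 bits → U+F9D5).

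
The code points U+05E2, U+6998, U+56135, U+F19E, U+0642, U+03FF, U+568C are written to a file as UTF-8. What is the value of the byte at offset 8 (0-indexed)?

U+05E2 → 2-byte form D7 A2 at offsets 0–1.
U+6998 → 3-byte form E6 A6 98 at offsets 2–4.
U+56135 → 4-byte form F1 96 84 B5 at offsets 5–8.
Offset 8 falls in char 3's range; it's byte 4 of F1 96 84 B5 = 0xB5.

0xB5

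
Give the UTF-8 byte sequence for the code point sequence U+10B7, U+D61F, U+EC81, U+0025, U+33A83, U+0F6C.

U+10B7: 3-byte form → E1 82 B7.
U+D61F: 3-byte form → ED 98 9F.
U+EC81: 3-byte form → EE B2 81.
U+0025: 1-byte form → 25.
U+33A83: 4-byte form → F0 B3 AA 83.
U+0F6C: 3-byte form → E0 BD AC.
Concatenated (17 bytes): E1 82 B7 ED 98 9F EE B2 81 25 F0 B3 AA 83 E0 BD AC.

E1 82 B7 ED 98 9F EE B2 81 25 F0 B3 AA 83 E0 BD AC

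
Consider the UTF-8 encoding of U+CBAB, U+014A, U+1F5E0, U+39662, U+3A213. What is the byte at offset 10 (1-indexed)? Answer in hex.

0xF0

1-indexed offset 10 is 0-indexed offset 9.
U+CBAB → 3-byte form EC AE AB at offsets 0–2.
U+014A → 2-byte form C5 8A at offsets 3–4.
U+1F5E0 → 4-byte form F0 9F 97 A0 at offsets 5–8.
U+39662 → 4-byte form F0 B9 99 A2 at offsets 9–12.
Offset 9 falls in char 4's range; it's byte 1 of F0 B9 99 A2 = 0xF0.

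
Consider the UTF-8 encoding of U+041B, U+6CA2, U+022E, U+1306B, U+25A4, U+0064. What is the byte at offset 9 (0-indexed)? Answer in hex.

0x81

U+041B → 2-byte form D0 9B at offsets 0–1.
U+6CA2 → 3-byte form E6 B2 A2 at offsets 2–4.
U+022E → 2-byte form C8 AE at offsets 5–6.
U+1306B → 4-byte form F0 93 81 AB at offsets 7–10.
Offset 9 falls in char 4's range; it's byte 3 of F0 93 81 AB = 0x81.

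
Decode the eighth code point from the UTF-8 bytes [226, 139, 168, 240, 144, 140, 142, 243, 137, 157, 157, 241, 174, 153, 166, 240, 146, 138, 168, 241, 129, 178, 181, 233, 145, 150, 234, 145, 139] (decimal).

U+A44B

Offset 0: leading byte 0xE2 = 11100010 → 3-byte char #1 = E2 8B A8.
Offset 3: leading byte 0xF0 = 11110000 → 4-byte char #2 = F0 90 8C 8E.
Offset 7: leading byte 0xF3 = 11110011 → 4-byte char #3 = F3 89 9D 9D.
Offset 11: leading byte 0xF1 = 11110001 → 4-byte char #4 = F1 AE 99 A6.
Offset 15: leading byte 0xF0 = 11110000 → 4-byte char #5 = F0 92 8A A8.
Offset 19: leading byte 0xF1 = 11110001 → 4-byte char #6 = F1 81 B2 B5.
Offset 23: leading byte 0xE9 = 11101001 → 3-byte char #7 = E9 91 96.
Offset 26: leading byte 0xEA = 11101010 → 3-byte char #8 = EA 91 8B.
Leading byte 0xEA = 11101010 matches 1110xxxx → 3-byte sequence.
Byte 1: 0xEA = 11101010, payload 1010 (4 bits).
Byte 2: 0x91 = 10010001 (10xxxxxx ✓), payload 010001.
Byte 3: 0x8B = 10001011 (10xxxxxx ✓), payload 001011.
Concatenate: 1010010001001011 = 0xA44B (16 bits → U+A44B).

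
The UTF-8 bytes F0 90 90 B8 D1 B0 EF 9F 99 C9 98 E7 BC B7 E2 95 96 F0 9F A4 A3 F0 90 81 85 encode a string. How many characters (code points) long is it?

Byte at offset 0: 0xF0 = 11110000 → 4-byte char (#1). Advance 4.
Byte at offset 4: 0xD1 = 11010001 → 2-byte char (#2). Advance 2.
Byte at offset 6: 0xEF = 11101111 → 3-byte char (#3). Advance 3.
Byte at offset 9: 0xC9 = 11001001 → 2-byte char (#4). Advance 2.
Byte at offset 11: 0xE7 = 11100111 → 3-byte char (#5). Advance 3.
Byte at offset 14: 0xE2 = 11100010 → 3-byte char (#6). Advance 3.
Byte at offset 17: 0xF0 = 11110000 → 4-byte char (#7). Advance 4.
Byte at offset 21: 0xF0 = 11110000 → 4-byte char (#8). Advance 4.
Reached end at offset 25 after 8 code points.

8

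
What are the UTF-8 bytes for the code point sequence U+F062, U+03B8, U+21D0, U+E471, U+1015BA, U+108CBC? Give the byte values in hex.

EF 81 A2 CE B8 E2 87 90 EE 91 B1 F4 81 96 BA F4 88 B2 BC

U+F062: 3-byte form → EF 81 A2.
U+03B8: 2-byte form → CE B8.
U+21D0: 3-byte form → E2 87 90.
U+E471: 3-byte form → EE 91 B1.
U+1015BA: 4-byte form → F4 81 96 BA.
U+108CBC: 4-byte form → F4 88 B2 BC.
Concatenated (19 bytes): EF 81 A2 CE B8 E2 87 90 EE 91 B1 F4 81 96 BA F4 88 B2 BC.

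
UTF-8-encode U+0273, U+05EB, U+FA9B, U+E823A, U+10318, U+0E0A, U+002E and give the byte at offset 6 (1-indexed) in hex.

1-indexed offset 6 is 0-indexed offset 5.
U+0273 → 2-byte form C9 B3 at offsets 0–1.
U+05EB → 2-byte form D7 AB at offsets 2–3.
U+FA9B → 3-byte form EF AA 9B at offsets 4–6.
Offset 5 falls in char 3's range; it's byte 2 of EF AA 9B = 0xAA.

0xAA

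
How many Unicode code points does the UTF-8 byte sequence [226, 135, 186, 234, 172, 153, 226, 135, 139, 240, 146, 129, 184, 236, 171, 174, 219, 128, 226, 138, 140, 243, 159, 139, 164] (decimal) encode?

8

Byte at offset 0: 0xE2 = 11100010 → 3-byte char (#1). Advance 3.
Byte at offset 3: 0xEA = 11101010 → 3-byte char (#2). Advance 3.
Byte at offset 6: 0xE2 = 11100010 → 3-byte char (#3). Advance 3.
Byte at offset 9: 0xF0 = 11110000 → 4-byte char (#4). Advance 4.
Byte at offset 13: 0xEC = 11101100 → 3-byte char (#5). Advance 3.
Byte at offset 16: 0xDB = 11011011 → 2-byte char (#6). Advance 2.
Byte at offset 18: 0xE2 = 11100010 → 3-byte char (#7). Advance 3.
Byte at offset 21: 0xF3 = 11110011 → 4-byte char (#8). Advance 4.
Reached end at offset 25 after 8 code points.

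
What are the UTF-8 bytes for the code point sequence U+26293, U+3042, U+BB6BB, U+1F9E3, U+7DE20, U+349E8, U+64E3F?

U+26293: 4-byte form → F0 A6 8A 93.
U+3042: 3-byte form → E3 81 82.
U+BB6BB: 4-byte form → F2 BB 9A BB.
U+1F9E3: 4-byte form → F0 9F A7 A3.
U+7DE20: 4-byte form → F1 BD B8 A0.
U+349E8: 4-byte form → F0 B4 A7 A8.
U+64E3F: 4-byte form → F1 A4 B8 BF.
Concatenated (27 bytes): F0 A6 8A 93 E3 81 82 F2 BB 9A BB F0 9F A7 A3 F1 BD B8 A0 F0 B4 A7 A8 F1 A4 B8 BF.

F0 A6 8A 93 E3 81 82 F2 BB 9A BB F0 9F A7 A3 F1 BD B8 A0 F0 B4 A7 A8 F1 A4 B8 BF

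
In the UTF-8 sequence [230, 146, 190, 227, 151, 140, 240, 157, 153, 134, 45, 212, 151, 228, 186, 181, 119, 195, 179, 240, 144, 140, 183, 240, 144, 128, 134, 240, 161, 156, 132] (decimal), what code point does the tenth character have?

Offset 0: leading byte 0xE6 = 11100110 → 3-byte char #1 = E6 92 BE.
Offset 3: leading byte 0xE3 = 11100011 → 3-byte char #2 = E3 97 8C.
Offset 6: leading byte 0xF0 = 11110000 → 4-byte char #3 = F0 9D 99 86.
Offset 10: leading byte 0x2D = 00101101 → 1-byte char #4 = 2D.
Offset 11: leading byte 0xD4 = 11010100 → 2-byte char #5 = D4 97.
Offset 13: leading byte 0xE4 = 11100100 → 3-byte char #6 = E4 BA B5.
Offset 16: leading byte 0x77 = 01110111 → 1-byte char #7 = 77.
Offset 17: leading byte 0xC3 = 11000011 → 2-byte char #8 = C3 B3.
Offset 19: leading byte 0xF0 = 11110000 → 4-byte char #9 = F0 90 8C B7.
Offset 23: leading byte 0xF0 = 11110000 → 4-byte char #10 = F0 90 80 86.
Leading byte 0xF0 = 11110000 matches 11110xxx → 4-byte sequence.
Byte 1: 0xF0 = 11110000, payload 000 (3 bits).
Byte 2: 0x90 = 10010000 (10xxxxxx ✓), payload 010000.
Byte 3: 0x80 = 10000000 (10xxxxxx ✓), payload 000000.
Byte 4: 0x86 = 10000110 (10xxxxxx ✓), payload 000110.
Concatenate: 000010000000000000110 = 0x10006 (21 bits → U+10006).

U+10006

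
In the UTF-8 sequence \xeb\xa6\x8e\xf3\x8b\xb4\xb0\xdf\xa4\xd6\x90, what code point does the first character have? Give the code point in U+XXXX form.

U+B98E

Offset 0: leading byte 0xEB = 11101011 → 3-byte char #1 = EB A6 8E.
Leading byte 0xEB = 11101011 matches 1110xxxx → 3-byte sequence.
Byte 1: 0xEB = 11101011, payload 1011 (4 bits).
Byte 2: 0xA6 = 10100110 (10xxxxxx ✓), payload 100110.
Byte 3: 0x8E = 10001110 (10xxxxxx ✓), payload 001110.
Concatenate: 1011100110001110 = 0xB98E (16 bits → U+B98E).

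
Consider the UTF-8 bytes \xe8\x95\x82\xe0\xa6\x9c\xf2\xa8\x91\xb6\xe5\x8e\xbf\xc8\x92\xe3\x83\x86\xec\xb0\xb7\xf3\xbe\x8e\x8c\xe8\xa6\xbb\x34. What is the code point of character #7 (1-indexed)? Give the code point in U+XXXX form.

Offset 0: leading byte 0xE8 = 11101000 → 3-byte char #1 = E8 95 82.
Offset 3: leading byte 0xE0 = 11100000 → 3-byte char #2 = E0 A6 9C.
Offset 6: leading byte 0xF2 = 11110010 → 4-byte char #3 = F2 A8 91 B6.
Offset 10: leading byte 0xE5 = 11100101 → 3-byte char #4 = E5 8E BF.
Offset 13: leading byte 0xC8 = 11001000 → 2-byte char #5 = C8 92.
Offset 15: leading byte 0xE3 = 11100011 → 3-byte char #6 = E3 83 86.
Offset 18: leading byte 0xEC = 11101100 → 3-byte char #7 = EC B0 B7.
Leading byte 0xEC = 11101100 matches 1110xxxx → 3-byte sequence.
Byte 1: 0xEC = 11101100, payload 1100 (4 bits).
Byte 2: 0xB0 = 10110000 (10xxxxxx ✓), payload 110000.
Byte 3: 0xB7 = 10110111 (10xxxxxx ✓), payload 110111.
Concatenate: 1100110000110111 = 0xCC37 (16 bits → U+CC37).

U+CC37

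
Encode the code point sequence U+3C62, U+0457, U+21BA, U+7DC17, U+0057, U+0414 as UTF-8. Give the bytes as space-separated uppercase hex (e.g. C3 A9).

U+3C62: 3-byte form → E3 B1 A2.
U+0457: 2-byte form → D1 97.
U+21BA: 3-byte form → E2 86 BA.
U+7DC17: 4-byte form → F1 BD B0 97.
U+0057: 1-byte form → 57.
U+0414: 2-byte form → D0 94.
Concatenated (15 bytes): E3 B1 A2 D1 97 E2 86 BA F1 BD B0 97 57 D0 94.

E3 B1 A2 D1 97 E2 86 BA F1 BD B0 97 57 D0 94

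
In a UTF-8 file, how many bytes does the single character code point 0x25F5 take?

U+25F5 = 0x25F5. UTF-8 uses 1 byte below 0x80, 2 below 0x800, 3 below 0x10000, 4 up to 0x10FFFF. 0x25F5 is in U+0800–U+FFFF → 3 bytes.

3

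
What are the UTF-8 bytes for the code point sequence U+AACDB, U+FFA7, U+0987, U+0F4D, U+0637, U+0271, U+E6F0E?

U+AACDB: 4-byte form → F2 AA B3 9B.
U+FFA7: 3-byte form → EF BE A7.
U+0987: 3-byte form → E0 A6 87.
U+0F4D: 3-byte form → E0 BD 8D.
U+0637: 2-byte form → D8 B7.
U+0271: 2-byte form → C9 B1.
U+E6F0E: 4-byte form → F3 A6 BC 8E.
Concatenated (21 bytes): F2 AA B3 9B EF BE A7 E0 A6 87 E0 BD 8D D8 B7 C9 B1 F3 A6 BC 8E.

F2 AA B3 9B EF BE A7 E0 A6 87 E0 BD 8D D8 B7 C9 B1 F3 A6 BC 8E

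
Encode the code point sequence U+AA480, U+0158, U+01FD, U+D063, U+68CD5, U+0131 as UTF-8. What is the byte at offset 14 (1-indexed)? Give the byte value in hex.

0xB3

1-indexed offset 14 is 0-indexed offset 13.
U+AA480 → 4-byte form F2 AA 92 80 at offsets 0–3.
U+0158 → 2-byte form C5 98 at offsets 4–5.
U+01FD → 2-byte form C7 BD at offsets 6–7.
U+D063 → 3-byte form ED 81 A3 at offsets 8–10.
U+68CD5 → 4-byte form F1 A8 B3 95 at offsets 11–14.
Offset 13 falls in char 5's range; it's byte 3 of F1 A8 B3 95 = 0xB3.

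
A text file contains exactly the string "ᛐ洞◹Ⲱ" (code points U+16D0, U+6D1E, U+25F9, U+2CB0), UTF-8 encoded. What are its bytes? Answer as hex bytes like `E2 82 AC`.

U+16D0: 3-byte form → E1 9B 90.
U+6D1E: 3-byte form → E6 B4 9E.
U+25F9: 3-byte form → E2 97 B9.
U+2CB0: 3-byte form → E2 B2 B0.
Concatenated (12 bytes): E1 9B 90 E6 B4 9E E2 97 B9 E2 B2 B0.

E1 9B 90 E6 B4 9E E2 97 B9 E2 B2 B0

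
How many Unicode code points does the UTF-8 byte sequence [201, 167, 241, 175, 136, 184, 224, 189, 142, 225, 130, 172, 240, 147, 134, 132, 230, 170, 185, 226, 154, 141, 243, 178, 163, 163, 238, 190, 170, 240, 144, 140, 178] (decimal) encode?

10

Byte at offset 0: 0xC9 = 11001001 → 2-byte char (#1). Advance 2.
Byte at offset 2: 0xF1 = 11110001 → 4-byte char (#2). Advance 4.
Byte at offset 6: 0xE0 = 11100000 → 3-byte char (#3). Advance 3.
Byte at offset 9: 0xE1 = 11100001 → 3-byte char (#4). Advance 3.
Byte at offset 12: 0xF0 = 11110000 → 4-byte char (#5). Advance 4.
Byte at offset 16: 0xE6 = 11100110 → 3-byte char (#6). Advance 3.
Byte at offset 19: 0xE2 = 11100010 → 3-byte char (#7). Advance 3.
Byte at offset 22: 0xF3 = 11110011 → 4-byte char (#8). Advance 4.
Byte at offset 26: 0xEE = 11101110 → 3-byte char (#9). Advance 3.
Byte at offset 29: 0xF0 = 11110000 → 4-byte char (#10). Advance 4.
Reached end at offset 33 after 10 code points.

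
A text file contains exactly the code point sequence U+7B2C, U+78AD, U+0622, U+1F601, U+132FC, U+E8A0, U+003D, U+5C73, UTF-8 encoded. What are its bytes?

E7 AC AC E7 A2 AD D8 A2 F0 9F 98 81 F0 93 8B BC EE A2 A0 3D E5 B1 B3

U+7B2C: 3-byte form → E7 AC AC.
U+78AD: 3-byte form → E7 A2 AD.
U+0622: 2-byte form → D8 A2.
U+1F601: 4-byte form → F0 9F 98 81.
U+132FC: 4-byte form → F0 93 8B BC.
U+E8A0: 3-byte form → EE A2 A0.
U+003D: 1-byte form → 3D.
U+5C73: 3-byte form → E5 B1 B3.
Concatenated (23 bytes): E7 AC AC E7 A2 AD D8 A2 F0 9F 98 81 F0 93 8B BC EE A2 A0 3D E5 B1 B3.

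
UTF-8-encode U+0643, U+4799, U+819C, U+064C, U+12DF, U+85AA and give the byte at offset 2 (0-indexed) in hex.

0xE4

U+0643 → 2-byte form D9 83 at offsets 0–1.
U+4799 → 3-byte form E4 9E 99 at offsets 2–4.
Offset 2 falls in char 2's range; it's byte 1 of E4 9E 99 = 0xE4.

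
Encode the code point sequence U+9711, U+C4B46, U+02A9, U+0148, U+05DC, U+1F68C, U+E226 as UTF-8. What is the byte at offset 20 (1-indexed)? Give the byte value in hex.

0xA6

1-indexed offset 20 is 0-indexed offset 19.
U+9711 → 3-byte form E9 9C 91 at offsets 0–2.
U+C4B46 → 4-byte form F3 84 AD 86 at offsets 3–6.
U+02A9 → 2-byte form CA A9 at offsets 7–8.
U+0148 → 2-byte form C5 88 at offsets 9–10.
U+05DC → 2-byte form D7 9C at offsets 11–12.
U+1F68C → 4-byte form F0 9F 9A 8C at offsets 13–16.
U+E226 → 3-byte form EE 88 A6 at offsets 17–19.
Offset 19 falls in char 7's range; it's byte 3 of EE 88 A6 = 0xA6.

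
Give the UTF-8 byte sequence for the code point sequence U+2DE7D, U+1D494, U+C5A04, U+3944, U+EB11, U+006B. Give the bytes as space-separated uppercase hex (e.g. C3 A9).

U+2DE7D: 4-byte form → F0 AD B9 BD.
U+1D494: 4-byte form → F0 9D 92 94.
U+C5A04: 4-byte form → F3 85 A8 84.
U+3944: 3-byte form → E3 A5 84.
U+EB11: 3-byte form → EE AC 91.
U+006B: 1-byte form → 6B.
Concatenated (19 bytes): F0 AD B9 BD F0 9D 92 94 F3 85 A8 84 E3 A5 84 EE AC 91 6B.

F0 AD B9 BD F0 9D 92 94 F3 85 A8 84 E3 A5 84 EE AC 91 6B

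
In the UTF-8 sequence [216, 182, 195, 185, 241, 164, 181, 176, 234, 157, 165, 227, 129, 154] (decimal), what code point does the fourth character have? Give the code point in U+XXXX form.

Offset 0: leading byte 0xD8 = 11011000 → 2-byte char #1 = D8 B6.
Offset 2: leading byte 0xC3 = 11000011 → 2-byte char #2 = C3 B9.
Offset 4: leading byte 0xF1 = 11110001 → 4-byte char #3 = F1 A4 B5 B0.
Offset 8: leading byte 0xEA = 11101010 → 3-byte char #4 = EA 9D A5.
Leading byte 0xEA = 11101010 matches 1110xxxx → 3-byte sequence.
Byte 1: 0xEA = 11101010, payload 1010 (4 bits).
Byte 2: 0x9D = 10011101 (10xxxxxx ✓), payload 011101.
Byte 3: 0xA5 = 10100101 (10xxxxxx ✓), payload 100101.
Concatenate: 1010011101100101 = 0xA765 (16 bits → U+A765).

U+A765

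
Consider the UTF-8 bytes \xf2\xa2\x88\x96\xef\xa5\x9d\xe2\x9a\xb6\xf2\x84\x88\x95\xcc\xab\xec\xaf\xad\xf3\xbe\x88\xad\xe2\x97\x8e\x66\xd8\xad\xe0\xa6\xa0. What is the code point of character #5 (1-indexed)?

U+032B

Offset 0: leading byte 0xF2 = 11110010 → 4-byte char #1 = F2 A2 88 96.
Offset 4: leading byte 0xEF = 11101111 → 3-byte char #2 = EF A5 9D.
Offset 7: leading byte 0xE2 = 11100010 → 3-byte char #3 = E2 9A B6.
Offset 10: leading byte 0xF2 = 11110010 → 4-byte char #4 = F2 84 88 95.
Offset 14: leading byte 0xCC = 11001100 → 2-byte char #5 = CC AB.
Leading byte 0xCC = 11001100 matches 110xxxxx → 2-byte sequence.
Byte 1: 0xCC = 11001100, payload 01100 (5 bits).
Byte 2: 0xAB = 10101011 (10xxxxxx ✓), payload 101011.
Concatenate: 01100101011 = 0x32B (11 bits → U+032B).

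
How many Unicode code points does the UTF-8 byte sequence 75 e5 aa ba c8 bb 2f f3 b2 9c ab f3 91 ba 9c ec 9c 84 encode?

Byte at offset 0: 0x75 = 01110101 → 1-byte char (#1). Advance 1.
Byte at offset 1: 0xE5 = 11100101 → 3-byte char (#2). Advance 3.
Byte at offset 4: 0xC8 = 11001000 → 2-byte char (#3). Advance 2.
Byte at offset 6: 0x2F = 00101111 → 1-byte char (#4). Advance 1.
Byte at offset 7: 0xF3 = 11110011 → 4-byte char (#5). Advance 4.
Byte at offset 11: 0xF3 = 11110011 → 4-byte char (#6). Advance 4.
Byte at offset 15: 0xEC = 11101100 → 3-byte char (#7). Advance 3.
Reached end at offset 18 after 7 code points.

7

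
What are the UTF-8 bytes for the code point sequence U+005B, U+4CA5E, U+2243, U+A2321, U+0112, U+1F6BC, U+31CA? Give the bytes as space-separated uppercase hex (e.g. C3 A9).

U+005B: 1-byte form → 5B.
U+4CA5E: 4-byte form → F1 8C A9 9E.
U+2243: 3-byte form → E2 89 83.
U+A2321: 4-byte form → F2 A2 8C A1.
U+0112: 2-byte form → C4 92.
U+1F6BC: 4-byte form → F0 9F 9A BC.
U+31CA: 3-byte form → E3 87 8A.
Concatenated (21 bytes): 5B F1 8C A9 9E E2 89 83 F2 A2 8C A1 C4 92 F0 9F 9A BC E3 87 8A.

5B F1 8C A9 9E E2 89 83 F2 A2 8C A1 C4 92 F0 9F 9A BC E3 87 8A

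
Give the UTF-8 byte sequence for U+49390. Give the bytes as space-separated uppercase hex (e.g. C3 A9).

U+49390 = 0x49390 = 299920 decimal. In range U+10000–U+10FFFF → 4-byte form: 11110xxx 10xxxxxx 10xxxxxx 10xxxxxx.
Binary (21 bits): 001001001001110010000.
Split 3+6+6+6: 001 | 001001 | 001110 | 010000.
Byte 1: 11110001 = 0xF1.
Byte 2: 10001001 = 0x89.
Byte 3: 10001110 = 0x8E.
Byte 4: 10010000 = 0x90.

F1 89 8E 90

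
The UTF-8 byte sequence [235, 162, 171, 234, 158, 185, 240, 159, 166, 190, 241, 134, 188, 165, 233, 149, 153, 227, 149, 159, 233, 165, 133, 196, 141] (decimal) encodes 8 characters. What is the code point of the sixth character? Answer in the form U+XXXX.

Offset 0: leading byte 0xEB = 11101011 → 3-byte char #1 = EB A2 AB.
Offset 3: leading byte 0xEA = 11101010 → 3-byte char #2 = EA 9E B9.
Offset 6: leading byte 0xF0 = 11110000 → 4-byte char #3 = F0 9F A6 BE.
Offset 10: leading byte 0xF1 = 11110001 → 4-byte char #4 = F1 86 BC A5.
Offset 14: leading byte 0xE9 = 11101001 → 3-byte char #5 = E9 95 99.
Offset 17: leading byte 0xE3 = 11100011 → 3-byte char #6 = E3 95 9F.
Leading byte 0xE3 = 11100011 matches 1110xxxx → 3-byte sequence.
Byte 1: 0xE3 = 11100011, payload 0011 (4 bits).
Byte 2: 0x95 = 10010101 (10xxxxxx ✓), payload 010101.
Byte 3: 0x9F = 10011111 (10xxxxxx ✓), payload 011111.
Concatenate: 0011010101011111 = 0x355F (16 bits → U+355F).

U+355F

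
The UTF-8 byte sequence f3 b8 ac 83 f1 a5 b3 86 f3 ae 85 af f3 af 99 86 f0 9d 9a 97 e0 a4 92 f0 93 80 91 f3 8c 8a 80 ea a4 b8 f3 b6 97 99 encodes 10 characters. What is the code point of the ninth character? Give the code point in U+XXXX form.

U+A938

Offset 0: leading byte 0xF3 = 11110011 → 4-byte char #1 = F3 B8 AC 83.
Offset 4: leading byte 0xF1 = 11110001 → 4-byte char #2 = F1 A5 B3 86.
Offset 8: leading byte 0xF3 = 11110011 → 4-byte char #3 = F3 AE 85 AF.
Offset 12: leading byte 0xF3 = 11110011 → 4-byte char #4 = F3 AF 99 86.
Offset 16: leading byte 0xF0 = 11110000 → 4-byte char #5 = F0 9D 9A 97.
Offset 20: leading byte 0xE0 = 11100000 → 3-byte char #6 = E0 A4 92.
Offset 23: leading byte 0xF0 = 11110000 → 4-byte char #7 = F0 93 80 91.
Offset 27: leading byte 0xF3 = 11110011 → 4-byte char #8 = F3 8C 8A 80.
Offset 31: leading byte 0xEA = 11101010 → 3-byte char #9 = EA A4 B8.
Leading byte 0xEA = 11101010 matches 1110xxxx → 3-byte sequence.
Byte 1: 0xEA = 11101010, payload 1010 (4 bits).
Byte 2: 0xA4 = 10100100 (10xxxxxx ✓), payload 100100.
Byte 3: 0xB8 = 10111000 (10xxxxxx ✓), payload 111000.
Concatenate: 1010100100111000 = 0xA938 (16 bits → U+A938).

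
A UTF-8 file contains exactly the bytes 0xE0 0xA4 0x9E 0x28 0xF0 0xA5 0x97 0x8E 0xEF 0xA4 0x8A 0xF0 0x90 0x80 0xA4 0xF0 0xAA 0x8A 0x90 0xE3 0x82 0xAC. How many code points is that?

Byte at offset 0: 0xE0 = 11100000 → 3-byte char (#1). Advance 3.
Byte at offset 3: 0x28 = 00101000 → 1-byte char (#2). Advance 1.
Byte at offset 4: 0xF0 = 11110000 → 4-byte char (#3). Advance 4.
Byte at offset 8: 0xEF = 11101111 → 3-byte char (#4). Advance 3.
Byte at offset 11: 0xF0 = 11110000 → 4-byte char (#5). Advance 4.
Byte at offset 15: 0xF0 = 11110000 → 4-byte char (#6). Advance 4.
Byte at offset 19: 0xE3 = 11100011 → 3-byte char (#7). Advance 3.
Reached end at offset 22 after 7 code points.

7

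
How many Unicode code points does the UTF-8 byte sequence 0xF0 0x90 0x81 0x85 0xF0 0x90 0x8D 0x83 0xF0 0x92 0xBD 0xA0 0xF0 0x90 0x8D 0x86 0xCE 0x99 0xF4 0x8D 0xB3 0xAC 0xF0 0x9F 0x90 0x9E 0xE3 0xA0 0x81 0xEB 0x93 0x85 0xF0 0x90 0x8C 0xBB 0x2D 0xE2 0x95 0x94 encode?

12

Byte at offset 0: 0xF0 = 11110000 → 4-byte char (#1). Advance 4.
Byte at offset 4: 0xF0 = 11110000 → 4-byte char (#2). Advance 4.
Byte at offset 8: 0xF0 = 11110000 → 4-byte char (#3). Advance 4.
Byte at offset 12: 0xF0 = 11110000 → 4-byte char (#4). Advance 4.
Byte at offset 16: 0xCE = 11001110 → 2-byte char (#5). Advance 2.
Byte at offset 18: 0xF4 = 11110100 → 4-byte char (#6). Advance 4.
Byte at offset 22: 0xF0 = 11110000 → 4-byte char (#7). Advance 4.
Byte at offset 26: 0xE3 = 11100011 → 3-byte char (#8). Advance 3.
Byte at offset 29: 0xEB = 11101011 → 3-byte char (#9). Advance 3.
Byte at offset 32: 0xF0 = 11110000 → 4-byte char (#10). Advance 4.
Byte at offset 36: 0x2D = 00101101 → 1-byte char (#11). Advance 1.
Byte at offset 37: 0xE2 = 11100010 → 3-byte char (#12). Advance 3.
Reached end at offset 40 after 12 code points.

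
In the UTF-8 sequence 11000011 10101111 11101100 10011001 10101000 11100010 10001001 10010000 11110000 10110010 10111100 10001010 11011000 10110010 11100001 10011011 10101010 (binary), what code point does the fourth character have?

U+32F0A

Offset 0: leading byte 0xC3 = 11000011 → 2-byte char #1 = C3 AF.
Offset 2: leading byte 0xEC = 11101100 → 3-byte char #2 = EC 99 A8.
Offset 5: leading byte 0xE2 = 11100010 → 3-byte char #3 = E2 89 90.
Offset 8: leading byte 0xF0 = 11110000 → 4-byte char #4 = F0 B2 BC 8A.
Leading byte 0xF0 = 11110000 matches 11110xxx → 4-byte sequence.
Byte 1: 0xF0 = 11110000, payload 000 (3 bits).
Byte 2: 0xB2 = 10110010 (10xxxxxx ✓), payload 110010.
Byte 3: 0xBC = 10111100 (10xxxxxx ✓), payload 111100.
Byte 4: 0x8A = 10001010 (10xxxxxx ✓), payload 001010.
Concatenate: 000110010111100001010 = 0x32F0A (21 bits → U+32F0A).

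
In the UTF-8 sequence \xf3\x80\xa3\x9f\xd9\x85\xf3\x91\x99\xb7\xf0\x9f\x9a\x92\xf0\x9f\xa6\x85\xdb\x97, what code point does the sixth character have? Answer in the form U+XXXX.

U+06D7

Offset 0: leading byte 0xF3 = 11110011 → 4-byte char #1 = F3 80 A3 9F.
Offset 4: leading byte 0xD9 = 11011001 → 2-byte char #2 = D9 85.
Offset 6: leading byte 0xF3 = 11110011 → 4-byte char #3 = F3 91 99 B7.
Offset 10: leading byte 0xF0 = 11110000 → 4-byte char #4 = F0 9F 9A 92.
Offset 14: leading byte 0xF0 = 11110000 → 4-byte char #5 = F0 9F A6 85.
Offset 18: leading byte 0xDB = 11011011 → 2-byte char #6 = DB 97.
Leading byte 0xDB = 11011011 matches 110xxxxx → 2-byte sequence.
Byte 1: 0xDB = 11011011, payload 11011 (5 bits).
Byte 2: 0x97 = 10010111 (10xxxxxx ✓), payload 010111.
Concatenate: 11011010111 = 0x6D7 (11 bits → U+06D7).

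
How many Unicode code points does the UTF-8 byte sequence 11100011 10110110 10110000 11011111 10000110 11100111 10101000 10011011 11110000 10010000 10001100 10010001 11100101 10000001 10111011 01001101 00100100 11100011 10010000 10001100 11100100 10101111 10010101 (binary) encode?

Byte at offset 0: 0xE3 = 11100011 → 3-byte char (#1). Advance 3.
Byte at offset 3: 0xDF = 11011111 → 2-byte char (#2). Advance 2.
Byte at offset 5: 0xE7 = 11100111 → 3-byte char (#3). Advance 3.
Byte at offset 8: 0xF0 = 11110000 → 4-byte char (#4). Advance 4.
Byte at offset 12: 0xE5 = 11100101 → 3-byte char (#5). Advance 3.
Byte at offset 15: 0x4D = 01001101 → 1-byte char (#6). Advance 1.
Byte at offset 16: 0x24 = 00100100 → 1-byte char (#7). Advance 1.
Byte at offset 17: 0xE3 = 11100011 → 3-byte char (#8). Advance 3.
Byte at offset 20: 0xE4 = 11100100 → 3-byte char (#9). Advance 3.
Reached end at offset 23 after 9 code points.

9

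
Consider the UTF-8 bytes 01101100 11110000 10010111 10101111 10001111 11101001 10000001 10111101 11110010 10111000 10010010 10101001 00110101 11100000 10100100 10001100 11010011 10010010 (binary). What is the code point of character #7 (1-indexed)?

U+04D2

Offset 0: leading byte 0x6C = 01101100 → 1-byte char #1 = 6C.
Offset 1: leading byte 0xF0 = 11110000 → 4-byte char #2 = F0 97 AF 8F.
Offset 5: leading byte 0xE9 = 11101001 → 3-byte char #3 = E9 81 BD.
Offset 8: leading byte 0xF2 = 11110010 → 4-byte char #4 = F2 B8 92 A9.
Offset 12: leading byte 0x35 = 00110101 → 1-byte char #5 = 35.
Offset 13: leading byte 0xE0 = 11100000 → 3-byte char #6 = E0 A4 8C.
Offset 16: leading byte 0xD3 = 11010011 → 2-byte char #7 = D3 92.
Leading byte 0xD3 = 11010011 matches 110xxxxx → 2-byte sequence.
Byte 1: 0xD3 = 11010011, payload 10011 (5 bits).
Byte 2: 0x92 = 10010010 (10xxxxxx ✓), payload 010010.
Concatenate: 10011010010 = 0x4D2 (11 bits → U+04D2).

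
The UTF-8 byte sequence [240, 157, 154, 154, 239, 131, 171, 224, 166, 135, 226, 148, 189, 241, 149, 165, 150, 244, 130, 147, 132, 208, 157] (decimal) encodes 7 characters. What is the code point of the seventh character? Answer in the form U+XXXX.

U+041D

Offset 0: leading byte 0xF0 = 11110000 → 4-byte char #1 = F0 9D 9A 9A.
Offset 4: leading byte 0xEF = 11101111 → 3-byte char #2 = EF 83 AB.
Offset 7: leading byte 0xE0 = 11100000 → 3-byte char #3 = E0 A6 87.
Offset 10: leading byte 0xE2 = 11100010 → 3-byte char #4 = E2 94 BD.
Offset 13: leading byte 0xF1 = 11110001 → 4-byte char #5 = F1 95 A5 96.
Offset 17: leading byte 0xF4 = 11110100 → 4-byte char #6 = F4 82 93 84.
Offset 21: leading byte 0xD0 = 11010000 → 2-byte char #7 = D0 9D.
Leading byte 0xD0 = 11010000 matches 110xxxxx → 2-byte sequence.
Byte 1: 0xD0 = 11010000, payload 10000 (5 bits).
Byte 2: 0x9D = 10011101 (10xxxxxx ✓), payload 011101.
Concatenate: 10000011101 = 0x41D (11 bits → U+041D).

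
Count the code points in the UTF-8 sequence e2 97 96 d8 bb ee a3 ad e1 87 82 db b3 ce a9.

Byte at offset 0: 0xE2 = 11100010 → 3-byte char (#1). Advance 3.
Byte at offset 3: 0xD8 = 11011000 → 2-byte char (#2). Advance 2.
Byte at offset 5: 0xEE = 11101110 → 3-byte char (#3). Advance 3.
Byte at offset 8: 0xE1 = 11100001 → 3-byte char (#4). Advance 3.
Byte at offset 11: 0xDB = 11011011 → 2-byte char (#5). Advance 2.
Byte at offset 13: 0xCE = 11001110 → 2-byte char (#6). Advance 2.
Reached end at offset 15 after 6 code points.

6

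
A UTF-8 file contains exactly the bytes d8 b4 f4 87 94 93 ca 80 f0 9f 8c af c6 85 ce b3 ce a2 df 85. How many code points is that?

8

Byte at offset 0: 0xD8 = 11011000 → 2-byte char (#1). Advance 2.
Byte at offset 2: 0xF4 = 11110100 → 4-byte char (#2). Advance 4.
Byte at offset 6: 0xCA = 11001010 → 2-byte char (#3). Advance 2.
Byte at offset 8: 0xF0 = 11110000 → 4-byte char (#4). Advance 4.
Byte at offset 12: 0xC6 = 11000110 → 2-byte char (#5). Advance 2.
Byte at offset 14: 0xCE = 11001110 → 2-byte char (#6). Advance 2.
Byte at offset 16: 0xCE = 11001110 → 2-byte char (#7). Advance 2.
Byte at offset 18: 0xDF = 11011111 → 2-byte char (#8). Advance 2.
Reached end at offset 20 after 8 code points.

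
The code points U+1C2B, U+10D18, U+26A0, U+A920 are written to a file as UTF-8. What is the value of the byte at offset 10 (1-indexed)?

0xA0

1-indexed offset 10 is 0-indexed offset 9.
U+1C2B → 3-byte form E1 B0 AB at offsets 0–2.
U+10D18 → 4-byte form F0 90 B4 98 at offsets 3–6.
U+26A0 → 3-byte form E2 9A A0 at offsets 7–9.
Offset 9 falls in char 3's range; it's byte 3 of E2 9A A0 = 0xA0.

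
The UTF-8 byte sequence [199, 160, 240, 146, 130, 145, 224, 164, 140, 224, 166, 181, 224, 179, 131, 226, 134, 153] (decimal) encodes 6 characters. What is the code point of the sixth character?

U+2199

Offset 0: leading byte 0xC7 = 11000111 → 2-byte char #1 = C7 A0.
Offset 2: leading byte 0xF0 = 11110000 → 4-byte char #2 = F0 92 82 91.
Offset 6: leading byte 0xE0 = 11100000 → 3-byte char #3 = E0 A4 8C.
Offset 9: leading byte 0xE0 = 11100000 → 3-byte char #4 = E0 A6 B5.
Offset 12: leading byte 0xE0 = 11100000 → 3-byte char #5 = E0 B3 83.
Offset 15: leading byte 0xE2 = 11100010 → 3-byte char #6 = E2 86 99.
Leading byte 0xE2 = 11100010 matches 1110xxxx → 3-byte sequence.
Byte 1: 0xE2 = 11100010, payload 0010 (4 bits).
Byte 2: 0x86 = 10000110 (10xxxxxx ✓), payload 000110.
Byte 3: 0x99 = 10011001 (10xxxxxx ✓), payload 011001.
Concatenate: 0010000110011001 = 0x2199 (16 bits → U+2199).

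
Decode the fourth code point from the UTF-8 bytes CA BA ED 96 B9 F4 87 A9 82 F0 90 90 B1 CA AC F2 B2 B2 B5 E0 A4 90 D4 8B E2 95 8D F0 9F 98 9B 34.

U+10431

Offset 0: leading byte 0xCA = 11001010 → 2-byte char #1 = CA BA.
Offset 2: leading byte 0xED = 11101101 → 3-byte char #2 = ED 96 B9.
Offset 5: leading byte 0xF4 = 11110100 → 4-byte char #3 = F4 87 A9 82.
Offset 9: leading byte 0xF0 = 11110000 → 4-byte char #4 = F0 90 90 B1.
Leading byte 0xF0 = 11110000 matches 11110xxx → 4-byte sequence.
Byte 1: 0xF0 = 11110000, payload 000 (3 bits).
Byte 2: 0x90 = 10010000 (10xxxxxx ✓), payload 010000.
Byte 3: 0x90 = 10010000 (10xxxxxx ✓), payload 010000.
Byte 4: 0xB1 = 10110001 (10xxxxxx ✓), payload 110001.
Concatenate: 000010000010000110001 = 0x10431 (21 bits → U+10431).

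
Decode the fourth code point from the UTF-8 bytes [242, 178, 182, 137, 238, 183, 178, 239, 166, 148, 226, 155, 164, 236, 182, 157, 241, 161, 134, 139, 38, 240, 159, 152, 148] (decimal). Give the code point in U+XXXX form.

Offset 0: leading byte 0xF2 = 11110010 → 4-byte char #1 = F2 B2 B6 89.
Offset 4: leading byte 0xEE = 11101110 → 3-byte char #2 = EE B7 B2.
Offset 7: leading byte 0xEF = 11101111 → 3-byte char #3 = EF A6 94.
Offset 10: leading byte 0xE2 = 11100010 → 3-byte char #4 = E2 9B A4.
Leading byte 0xE2 = 11100010 matches 1110xxxx → 3-byte sequence.
Byte 1: 0xE2 = 11100010, payload 0010 (4 bits).
Byte 2: 0x9B = 10011011 (10xxxxxx ✓), payload 011011.
Byte 3: 0xA4 = 10100100 (10xxxxxx ✓), payload 100100.
Concatenate: 0010011011100100 = 0x26E4 (16 bits → U+26E4).

U+26E4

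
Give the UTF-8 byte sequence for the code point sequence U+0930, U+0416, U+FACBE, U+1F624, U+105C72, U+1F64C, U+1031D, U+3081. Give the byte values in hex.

U+0930: 3-byte form → E0 A4 B0.
U+0416: 2-byte form → D0 96.
U+FACBE: 4-byte form → F3 BA B2 BE.
U+1F624: 4-byte form → F0 9F 98 A4.
U+105C72: 4-byte form → F4 85 B1 B2.
U+1F64C: 4-byte form → F0 9F 99 8C.
U+1031D: 4-byte form → F0 90 8C 9D.
U+3081: 3-byte form → E3 82 81.
Concatenated (28 bytes): E0 A4 B0 D0 96 F3 BA B2 BE F0 9F 98 A4 F4 85 B1 B2 F0 9F 99 8C F0 90 8C 9D E3 82 81.

E0 A4 B0 D0 96 F3 BA B2 BE F0 9F 98 A4 F4 85 B1 B2 F0 9F 99 8C F0 90 8C 9D E3 82 81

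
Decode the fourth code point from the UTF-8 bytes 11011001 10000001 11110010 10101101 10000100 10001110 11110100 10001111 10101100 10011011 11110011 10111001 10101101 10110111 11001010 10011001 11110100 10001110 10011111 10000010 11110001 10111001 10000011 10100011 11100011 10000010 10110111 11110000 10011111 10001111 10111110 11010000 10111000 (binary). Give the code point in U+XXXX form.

U+F9B77

Offset 0: leading byte 0xD9 = 11011001 → 2-byte char #1 = D9 81.
Offset 2: leading byte 0xF2 = 11110010 → 4-byte char #2 = F2 AD 84 8E.
Offset 6: leading byte 0xF4 = 11110100 → 4-byte char #3 = F4 8F AC 9B.
Offset 10: leading byte 0xF3 = 11110011 → 4-byte char #4 = F3 B9 AD B7.
Leading byte 0xF3 = 11110011 matches 11110xxx → 4-byte sequence.
Byte 1: 0xF3 = 11110011, payload 011 (3 bits).
Byte 2: 0xB9 = 10111001 (10xxxxxx ✓), payload 111001.
Byte 3: 0xAD = 10101101 (10xxxxxx ✓), payload 101101.
Byte 4: 0xB7 = 10110111 (10xxxxxx ✓), payload 110111.
Concatenate: 011111001101101110111 = 0xF9B77 (21 bits → U+F9B77).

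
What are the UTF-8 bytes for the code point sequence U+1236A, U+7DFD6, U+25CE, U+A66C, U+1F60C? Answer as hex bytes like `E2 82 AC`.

U+1236A: 4-byte form → F0 92 8D AA.
U+7DFD6: 4-byte form → F1 BD BF 96.
U+25CE: 3-byte form → E2 97 8E.
U+A66C: 3-byte form → EA 99 AC.
U+1F60C: 4-byte form → F0 9F 98 8C.
Concatenated (18 bytes): F0 92 8D AA F1 BD BF 96 E2 97 8E EA 99 AC F0 9F 98 8C.

F0 92 8D AA F1 BD BF 96 E2 97 8E EA 99 AC F0 9F 98 8C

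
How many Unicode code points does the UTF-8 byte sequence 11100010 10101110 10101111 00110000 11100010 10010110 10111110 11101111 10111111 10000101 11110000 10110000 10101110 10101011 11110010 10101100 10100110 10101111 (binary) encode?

Byte at offset 0: 0xE2 = 11100010 → 3-byte char (#1). Advance 3.
Byte at offset 3: 0x30 = 00110000 → 1-byte char (#2). Advance 1.
Byte at offset 4: 0xE2 = 11100010 → 3-byte char (#3). Advance 3.
Byte at offset 7: 0xEF = 11101111 → 3-byte char (#4). Advance 3.
Byte at offset 10: 0xF0 = 11110000 → 4-byte char (#5). Advance 4.
Byte at offset 14: 0xF2 = 11110010 → 4-byte char (#6). Advance 4.
Reached end at offset 18 after 6 code points.

6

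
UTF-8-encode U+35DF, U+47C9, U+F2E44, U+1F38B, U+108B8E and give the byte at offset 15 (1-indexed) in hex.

0xF4

1-indexed offset 15 is 0-indexed offset 14.
U+35DF → 3-byte form E3 97 9F at offsets 0–2.
U+47C9 → 3-byte form E4 9F 89 at offsets 3–5.
U+F2E44 → 4-byte form F3 B2 B9 84 at offsets 6–9.
U+1F38B → 4-byte form F0 9F 8E 8B at offsets 10–13.
U+108B8E → 4-byte form F4 88 AE 8E at offsets 14–17.
Offset 14 falls in char 5's range; it's byte 1 of F4 88 AE 8E = 0xF4.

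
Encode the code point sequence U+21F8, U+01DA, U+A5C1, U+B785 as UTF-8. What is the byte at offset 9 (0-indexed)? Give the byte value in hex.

U+21F8 → 3-byte form E2 87 B8 at offsets 0–2.
U+01DA → 2-byte form C7 9A at offsets 3–4.
U+A5C1 → 3-byte form EA 97 81 at offsets 5–7.
U+B785 → 3-byte form EB 9E 85 at offsets 8–10.
Offset 9 falls in char 4's range; it's byte 2 of EB 9E 85 = 0x9E.

0x9E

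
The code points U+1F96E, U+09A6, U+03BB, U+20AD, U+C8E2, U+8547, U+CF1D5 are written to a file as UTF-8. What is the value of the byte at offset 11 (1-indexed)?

1-indexed offset 11 is 0-indexed offset 10.
U+1F96E → 4-byte form F0 9F A5 AE at offsets 0–3.
U+09A6 → 3-byte form E0 A6 A6 at offsets 4–6.
U+03BB → 2-byte form CE BB at offsets 7–8.
U+20AD → 3-byte form E2 82 AD at offsets 9–11.
Offset 10 falls in char 4's range; it's byte 2 of E2 82 AD = 0x82.

0x82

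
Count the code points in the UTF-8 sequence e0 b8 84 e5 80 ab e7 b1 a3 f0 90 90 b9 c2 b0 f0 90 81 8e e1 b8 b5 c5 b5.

8

Byte at offset 0: 0xE0 = 11100000 → 3-byte char (#1). Advance 3.
Byte at offset 3: 0xE5 = 11100101 → 3-byte char (#2). Advance 3.
Byte at offset 6: 0xE7 = 11100111 → 3-byte char (#3). Advance 3.
Byte at offset 9: 0xF0 = 11110000 → 4-byte char (#4). Advance 4.
Byte at offset 13: 0xC2 = 11000010 → 2-byte char (#5). Advance 2.
Byte at offset 15: 0xF0 = 11110000 → 4-byte char (#6). Advance 4.
Byte at offset 19: 0xE1 = 11100001 → 3-byte char (#7). Advance 3.
Byte at offset 22: 0xC5 = 11000101 → 2-byte char (#8). Advance 2.
Reached end at offset 24 after 8 code points.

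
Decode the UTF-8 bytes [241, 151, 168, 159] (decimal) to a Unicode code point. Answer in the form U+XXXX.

Leading byte 0xF1 = 11110001 matches 11110xxx → 4-byte sequence.
Byte 1: 0xF1 = 11110001, payload 001 (3 bits).
Byte 2: 0x97 = 10010111 (10xxxxxx ✓), payload 010111.
Byte 3: 0xA8 = 10101000 (10xxxxxx ✓), payload 101000.
Byte 4: 0x9F = 10011111 (10xxxxxx ✓), payload 011111.
Concatenate: 001010111101000011111 = 0x57A1F (21 bits → U+57A1F).

U+57A1F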